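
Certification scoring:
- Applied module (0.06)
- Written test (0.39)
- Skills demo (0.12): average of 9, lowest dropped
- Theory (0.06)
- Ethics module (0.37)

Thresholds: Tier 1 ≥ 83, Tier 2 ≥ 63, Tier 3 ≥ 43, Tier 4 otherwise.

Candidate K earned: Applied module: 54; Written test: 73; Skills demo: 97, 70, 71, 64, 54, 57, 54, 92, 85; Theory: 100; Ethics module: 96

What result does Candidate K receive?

Skills demo: drop 54 → average of remaining 8 = 590/8 = 73.75
Weighted total:
  Applied module 54 × 0.06 = 3.24
  Written test 73 × 0.39 = 28.47
  Skills demo 73.75 × 0.12 = 8.85
  Theory 100 × 0.06 = 6
  Ethics module 96 × 0.37 = 35.52
Sum = 82.08
82.08 is ≥ 63 and < 83 → Tier 2

Tier 2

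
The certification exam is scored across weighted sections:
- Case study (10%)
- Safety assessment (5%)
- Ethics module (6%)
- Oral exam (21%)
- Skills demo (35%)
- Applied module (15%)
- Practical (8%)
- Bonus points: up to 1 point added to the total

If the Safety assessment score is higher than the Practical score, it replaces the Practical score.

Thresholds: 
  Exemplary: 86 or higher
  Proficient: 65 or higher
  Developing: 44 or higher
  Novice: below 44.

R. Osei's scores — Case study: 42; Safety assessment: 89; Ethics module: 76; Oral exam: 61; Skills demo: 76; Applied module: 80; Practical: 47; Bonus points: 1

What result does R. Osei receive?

Safety assessment (89) > Practical (47), so Practical counts as 89.
Weighted total:
  Case study 42 × 0.1 = 4.2
  Safety assessment 89 × 0.05 = 4.45
  Ethics module 76 × 0.06 = 4.56
  Oral exam 61 × 0.21 = 12.81
  Skills demo 76 × 0.35 = 26.6
  Applied module 80 × 0.15 = 12
  Practical 89 × 0.08 = 7.12
Sum = 71.74
Bonus points: 71.74 + 1 = 72.74
72.74 is ≥ 65 and < 86 → Proficient

Proficient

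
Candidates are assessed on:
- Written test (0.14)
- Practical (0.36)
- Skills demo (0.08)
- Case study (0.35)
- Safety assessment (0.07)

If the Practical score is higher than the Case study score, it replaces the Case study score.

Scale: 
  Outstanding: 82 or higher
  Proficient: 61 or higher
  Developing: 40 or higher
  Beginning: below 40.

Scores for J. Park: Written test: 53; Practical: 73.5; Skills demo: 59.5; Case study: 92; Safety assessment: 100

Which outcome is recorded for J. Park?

Practical (73.5) ≤ Case study (92), so Case study stays at 92.
Weighted total:
  Written test 53 × 0.14 = 7.42
  Practical 73.5 × 0.36 = 26.46
  Skills demo 59.5 × 0.08 = 4.76
  Case study 92 × 0.35 = 32.2
  Safety assessment 100 × 0.07 = 7
Sum = 77.84
77.84 is ≥ 61 and < 82 → Proficient

Proficient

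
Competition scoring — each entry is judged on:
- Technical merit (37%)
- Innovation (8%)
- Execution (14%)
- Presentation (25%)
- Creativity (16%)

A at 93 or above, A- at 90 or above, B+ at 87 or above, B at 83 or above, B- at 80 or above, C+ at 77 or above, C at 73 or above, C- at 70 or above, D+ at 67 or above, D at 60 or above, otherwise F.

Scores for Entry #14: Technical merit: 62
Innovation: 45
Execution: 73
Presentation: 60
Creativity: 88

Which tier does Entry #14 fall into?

Weighted total:
  Technical merit 62 × 0.37 = 22.94
  Innovation 45 × 0.08 = 3.6
  Execution 73 × 0.14 = 10.22
  Presentation 60 × 0.25 = 15
  Creativity 88 × 0.16 = 14.08
Sum = 65.84
65.84 is ≥ 60 and < 67 → D

D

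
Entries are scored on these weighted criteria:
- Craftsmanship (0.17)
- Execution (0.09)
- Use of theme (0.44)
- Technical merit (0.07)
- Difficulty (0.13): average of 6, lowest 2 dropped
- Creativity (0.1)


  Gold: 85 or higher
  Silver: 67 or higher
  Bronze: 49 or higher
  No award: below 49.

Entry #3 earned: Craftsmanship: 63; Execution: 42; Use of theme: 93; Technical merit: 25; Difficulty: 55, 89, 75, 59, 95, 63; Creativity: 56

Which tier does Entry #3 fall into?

Difficulty: drop 55, 59 → average of remaining 4 = 322/4 = 80.5
Weighted total:
  Craftsmanship 63 × 0.17 = 10.71
  Execution 42 × 0.09 = 3.78
  Use of theme 93 × 0.44 = 40.92
  Technical merit 25 × 0.07 = 1.75
  Difficulty 80.5 × 0.13 = 10.465
  Creativity 56 × 0.1 = 5.6
Sum = 73.225
73.225 is ≥ 67 and < 85 → Silver

Silver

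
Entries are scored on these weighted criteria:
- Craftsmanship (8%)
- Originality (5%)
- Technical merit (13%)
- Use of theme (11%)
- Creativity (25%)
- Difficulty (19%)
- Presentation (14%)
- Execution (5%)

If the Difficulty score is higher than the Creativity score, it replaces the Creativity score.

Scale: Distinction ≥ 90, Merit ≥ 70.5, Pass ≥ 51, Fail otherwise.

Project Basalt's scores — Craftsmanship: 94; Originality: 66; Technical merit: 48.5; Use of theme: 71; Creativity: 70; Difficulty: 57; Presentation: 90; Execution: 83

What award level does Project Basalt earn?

Difficulty (57) ≤ Creativity (70), so Creativity stays at 70.
Weighted total:
  Craftsmanship 94 × 0.08 = 7.52
  Originality 66 × 0.05 = 3.3
  Technical merit 48.5 × 0.13 = 6.305
  Use of theme 71 × 0.11 = 7.81
  Creativity 70 × 0.25 = 17.5
  Difficulty 57 × 0.19 = 10.83
  Presentation 90 × 0.14 = 12.6
  Execution 83 × 0.05 = 4.15
Sum = 70.015
70.015 is ≥ 51 and < 70.5 → Pass

Pass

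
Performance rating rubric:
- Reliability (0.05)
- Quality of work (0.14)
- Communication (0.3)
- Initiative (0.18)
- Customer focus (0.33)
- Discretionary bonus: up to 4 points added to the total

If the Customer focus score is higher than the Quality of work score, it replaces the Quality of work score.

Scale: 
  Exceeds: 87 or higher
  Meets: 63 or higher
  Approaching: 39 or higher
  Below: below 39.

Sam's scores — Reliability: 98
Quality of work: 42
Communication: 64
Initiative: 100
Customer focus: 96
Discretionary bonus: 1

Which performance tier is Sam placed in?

Customer focus (96) > Quality of work (42), so Quality of work counts as 96.
Weighted total:
  Reliability 98 × 0.05 = 4.9
  Quality of work 96 × 0.14 = 13.44
  Communication 64 × 0.3 = 19.2
  Initiative 100 × 0.18 = 18
  Customer focus 96 × 0.33 = 31.68
Sum = 87.22
Discretionary bonus: 87.22 + 1 = 88.22
88.22 ≥ 87 → Exceeds

Exceeds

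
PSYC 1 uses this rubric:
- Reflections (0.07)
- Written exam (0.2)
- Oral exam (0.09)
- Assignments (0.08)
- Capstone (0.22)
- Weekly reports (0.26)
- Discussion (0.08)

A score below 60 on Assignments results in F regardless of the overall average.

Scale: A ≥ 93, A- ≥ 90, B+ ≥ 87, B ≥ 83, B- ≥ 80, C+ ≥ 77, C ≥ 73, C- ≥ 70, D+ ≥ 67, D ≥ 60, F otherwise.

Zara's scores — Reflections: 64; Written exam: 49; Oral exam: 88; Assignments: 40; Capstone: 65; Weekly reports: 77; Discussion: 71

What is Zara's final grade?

Assignments score 40 < 60: minimum not met.
Weighted total:
  Reflections 64 × 0.07 = 4.48
  Written exam 49 × 0.2 = 9.8
  Oral exam 88 × 0.09 = 7.92
  Assignments 40 × 0.08 = 3.2
  Capstone 65 × 0.22 = 14.3
  Weekly reports 77 × 0.26 = 20.02
  Discussion 71 × 0.08 = 5.68
Sum = 65.4
Because the Assignments minimum was not met, the result is F.

F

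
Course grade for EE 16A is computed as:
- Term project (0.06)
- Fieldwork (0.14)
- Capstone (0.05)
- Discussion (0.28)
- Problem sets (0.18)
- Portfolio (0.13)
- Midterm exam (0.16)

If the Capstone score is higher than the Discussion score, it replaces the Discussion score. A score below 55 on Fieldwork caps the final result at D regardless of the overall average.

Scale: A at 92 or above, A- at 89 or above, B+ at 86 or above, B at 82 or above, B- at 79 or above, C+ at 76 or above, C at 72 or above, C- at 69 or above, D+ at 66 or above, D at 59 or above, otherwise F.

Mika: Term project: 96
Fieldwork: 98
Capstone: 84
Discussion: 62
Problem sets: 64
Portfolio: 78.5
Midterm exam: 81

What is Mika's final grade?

Capstone (84) > Discussion (62), so Discussion counts as 84.
Fieldwork score 98 ≥ 55: minimum met.
Weighted total:
  Term project 96 × 0.06 = 5.76
  Fieldwork 98 × 0.14 = 13.72
  Capstone 84 × 0.05 = 4.2
  Discussion 84 × 0.28 = 23.52
  Problem sets 64 × 0.18 = 11.52
  Portfolio 78.5 × 0.13 = 10.205
  Midterm exam 81 × 0.16 = 12.96
Sum = 81.885
81.885 is ≥ 79 and < 82 → B-

B-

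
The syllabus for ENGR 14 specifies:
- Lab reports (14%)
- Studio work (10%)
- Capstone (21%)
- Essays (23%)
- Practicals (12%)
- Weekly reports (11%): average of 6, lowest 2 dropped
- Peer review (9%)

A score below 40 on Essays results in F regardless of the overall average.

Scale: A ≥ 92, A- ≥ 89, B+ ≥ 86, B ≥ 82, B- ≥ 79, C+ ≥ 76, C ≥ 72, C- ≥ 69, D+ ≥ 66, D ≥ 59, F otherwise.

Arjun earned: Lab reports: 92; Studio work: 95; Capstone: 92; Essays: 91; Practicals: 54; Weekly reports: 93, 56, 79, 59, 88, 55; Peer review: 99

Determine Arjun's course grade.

Weekly reports: drop 55, 56 → average of remaining 4 = 319/4 = 79.75
Essays score 91 ≥ 40: minimum met.
Weighted total:
  Lab reports 92 × 0.14 = 12.88
  Studio work 95 × 0.1 = 9.5
  Capstone 92 × 0.21 = 19.32
  Essays 91 × 0.23 = 20.93
  Practicals 54 × 0.12 = 6.48
  Weekly reports 79.75 × 0.11 = 8.7725
  Peer review 99 × 0.09 = 8.91
Sum = 86.7925
86.7925 is ≥ 86 and < 89 → B+

B+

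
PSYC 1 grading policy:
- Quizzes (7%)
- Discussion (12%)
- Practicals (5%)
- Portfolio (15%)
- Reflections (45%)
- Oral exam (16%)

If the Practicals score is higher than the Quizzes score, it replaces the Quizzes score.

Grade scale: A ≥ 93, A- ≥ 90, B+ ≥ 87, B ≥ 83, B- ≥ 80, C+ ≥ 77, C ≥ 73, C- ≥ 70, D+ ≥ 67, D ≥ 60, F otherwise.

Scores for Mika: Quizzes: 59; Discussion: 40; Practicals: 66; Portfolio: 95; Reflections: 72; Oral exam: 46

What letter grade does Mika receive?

D

Practicals (66) > Quizzes (59), so Quizzes counts as 66.
Weighted total:
  Quizzes 66 × 0.07 = 4.62
  Discussion 40 × 0.12 = 4.8
  Practicals 66 × 0.05 = 3.3
  Portfolio 95 × 0.15 = 14.25
  Reflections 72 × 0.45 = 32.4
  Oral exam 46 × 0.16 = 7.36
Sum = 66.73
66.73 is ≥ 60 and < 67 → D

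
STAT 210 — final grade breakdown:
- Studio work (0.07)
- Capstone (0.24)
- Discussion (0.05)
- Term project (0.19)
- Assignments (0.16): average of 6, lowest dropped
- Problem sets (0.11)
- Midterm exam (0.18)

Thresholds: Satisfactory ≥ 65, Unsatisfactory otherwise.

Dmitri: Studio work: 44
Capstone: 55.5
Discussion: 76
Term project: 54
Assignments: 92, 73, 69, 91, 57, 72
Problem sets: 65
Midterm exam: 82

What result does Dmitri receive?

Satisfactory

Assignments: drop 57 → average of remaining 5 = 397/5 = 79.4
Weighted total:
  Studio work 44 × 0.07 = 3.08
  Capstone 55.5 × 0.24 = 13.32
  Discussion 76 × 0.05 = 3.8
  Term project 54 × 0.19 = 10.26
  Assignments 79.4 × 0.16 = 12.704
  Problem sets 65 × 0.11 = 7.15
  Midterm exam 82 × 0.18 = 14.76
Sum = 65.074
65.074 ≥ 65 → Satisfactory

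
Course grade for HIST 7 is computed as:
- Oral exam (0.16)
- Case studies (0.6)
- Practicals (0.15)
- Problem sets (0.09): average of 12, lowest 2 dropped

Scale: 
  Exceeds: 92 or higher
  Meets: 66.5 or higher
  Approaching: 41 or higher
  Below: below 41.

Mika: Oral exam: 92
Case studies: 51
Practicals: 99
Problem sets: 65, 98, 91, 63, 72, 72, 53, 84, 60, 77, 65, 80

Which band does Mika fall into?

Meets

Problem sets: drop 53, 60 → average of remaining 10 = 767/10 = 76.7
Weighted total:
  Oral exam 92 × 0.16 = 14.72
  Case studies 51 × 0.6 = 30.6
  Practicals 99 × 0.15 = 14.85
  Problem sets 76.7 × 0.09 = 6.903
Sum = 67.073
67.073 is ≥ 66.5 and < 92 → Meets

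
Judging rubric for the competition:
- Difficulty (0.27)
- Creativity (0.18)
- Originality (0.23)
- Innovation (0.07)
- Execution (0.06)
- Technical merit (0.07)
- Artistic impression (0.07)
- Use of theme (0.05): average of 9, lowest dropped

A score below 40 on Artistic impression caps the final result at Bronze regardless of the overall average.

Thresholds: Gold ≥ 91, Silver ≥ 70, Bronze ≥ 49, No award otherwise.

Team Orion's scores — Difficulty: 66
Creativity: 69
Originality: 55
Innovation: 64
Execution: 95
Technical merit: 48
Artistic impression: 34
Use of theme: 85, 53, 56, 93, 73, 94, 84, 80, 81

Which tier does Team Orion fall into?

Use of theme: drop 53 → average of remaining 8 = 646/8 = 80.75
Artistic impression score 34 < 40: minimum not met.
Weighted total:
  Difficulty 66 × 0.27 = 17.82
  Creativity 69 × 0.18 = 12.42
  Originality 55 × 0.23 = 12.65
  Innovation 64 × 0.07 = 4.48
  Execution 95 × 0.06 = 5.7
  Technical merit 48 × 0.07 = 3.36
  Artistic impression 34 × 0.07 = 2.38
  Use of theme 80.75 × 0.05 = 4.0375
Sum = 62.8475
62.8475 would be Bronze; cap at Bronze applies → Bronze.

Bronze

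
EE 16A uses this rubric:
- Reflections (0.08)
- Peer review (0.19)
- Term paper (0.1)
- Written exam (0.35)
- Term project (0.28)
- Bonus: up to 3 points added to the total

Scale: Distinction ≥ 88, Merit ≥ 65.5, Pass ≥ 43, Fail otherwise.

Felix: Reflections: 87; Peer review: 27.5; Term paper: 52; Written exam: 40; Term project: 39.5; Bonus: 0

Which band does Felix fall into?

Weighted total:
  Reflections 87 × 0.08 = 6.96
  Peer review 27.5 × 0.19 = 5.225
  Term paper 52 × 0.1 = 5.2
  Written exam 40 × 0.35 = 14
  Term project 39.5 × 0.28 = 11.06
Sum = 42.445
Bonus: 42.445 + 0 = 42.445
42.445 < 43 → Fail

Fail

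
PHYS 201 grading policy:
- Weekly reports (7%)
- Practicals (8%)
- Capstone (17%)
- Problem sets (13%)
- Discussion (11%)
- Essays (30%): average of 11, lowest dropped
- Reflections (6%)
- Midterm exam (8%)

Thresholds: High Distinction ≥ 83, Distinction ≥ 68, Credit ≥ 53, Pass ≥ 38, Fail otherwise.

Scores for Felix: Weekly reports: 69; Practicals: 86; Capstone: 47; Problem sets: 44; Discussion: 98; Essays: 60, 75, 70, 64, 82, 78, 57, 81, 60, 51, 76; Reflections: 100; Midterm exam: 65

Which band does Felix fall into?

Essays: drop 51 → average of remaining 10 = 703/10 = 70.3
Weighted total:
  Weekly reports 69 × 0.07 = 4.83
  Practicals 86 × 0.08 = 6.88
  Capstone 47 × 0.17 = 7.99
  Problem sets 44 × 0.13 = 5.72
  Discussion 98 × 0.11 = 10.78
  Essays 70.3 × 0.3 = 21.09
  Reflections 100 × 0.06 = 6
  Midterm exam 65 × 0.08 = 5.2
Sum = 68.49
68.49 is ≥ 68 and < 83 → Distinction

Distinction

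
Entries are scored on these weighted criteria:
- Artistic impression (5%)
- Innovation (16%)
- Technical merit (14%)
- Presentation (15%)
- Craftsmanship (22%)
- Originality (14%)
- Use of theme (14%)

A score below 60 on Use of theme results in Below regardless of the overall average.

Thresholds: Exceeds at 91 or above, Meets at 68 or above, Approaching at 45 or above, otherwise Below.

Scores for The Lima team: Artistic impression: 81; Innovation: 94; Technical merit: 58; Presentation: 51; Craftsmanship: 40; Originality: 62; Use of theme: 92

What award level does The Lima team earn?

Use of theme score 92 ≥ 60: minimum met.
Weighted total:
  Artistic impression 81 × 0.05 = 4.05
  Innovation 94 × 0.16 = 15.04
  Technical merit 58 × 0.14 = 8.12
  Presentation 51 × 0.15 = 7.65
  Craftsmanship 40 × 0.22 = 8.8
  Originality 62 × 0.14 = 8.68
  Use of theme 92 × 0.14 = 12.88
Sum = 65.22
65.22 is ≥ 45 and < 68 → Approaching

Approaching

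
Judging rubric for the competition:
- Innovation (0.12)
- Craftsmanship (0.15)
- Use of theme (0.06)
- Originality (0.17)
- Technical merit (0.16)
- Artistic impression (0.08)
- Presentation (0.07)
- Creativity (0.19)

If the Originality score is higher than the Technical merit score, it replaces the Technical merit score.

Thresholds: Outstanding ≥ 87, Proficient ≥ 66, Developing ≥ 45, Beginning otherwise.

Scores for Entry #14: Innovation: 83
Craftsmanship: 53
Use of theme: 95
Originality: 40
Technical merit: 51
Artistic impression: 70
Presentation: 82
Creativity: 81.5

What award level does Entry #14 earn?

Originality (40) ≤ Technical merit (51), so Technical merit stays at 51.
Weighted total:
  Innovation 83 × 0.12 = 9.96
  Craftsmanship 53 × 0.15 = 7.95
  Use of theme 95 × 0.06 = 5.7
  Originality 40 × 0.17 = 6.8
  Technical merit 51 × 0.16 = 8.16
  Artistic impression 70 × 0.08 = 5.6
  Presentation 82 × 0.07 = 5.74
  Creativity 81.5 × 0.19 = 15.485
Sum = 65.395
65.395 is ≥ 45 and < 66 → Developing

Developing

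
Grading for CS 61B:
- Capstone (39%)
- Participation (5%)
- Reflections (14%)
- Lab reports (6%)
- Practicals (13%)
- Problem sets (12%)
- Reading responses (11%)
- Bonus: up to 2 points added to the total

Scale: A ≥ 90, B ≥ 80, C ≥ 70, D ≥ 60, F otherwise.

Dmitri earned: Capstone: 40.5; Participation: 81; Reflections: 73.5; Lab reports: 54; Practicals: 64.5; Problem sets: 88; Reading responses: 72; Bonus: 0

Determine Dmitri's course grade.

D

Weighted total:
  Capstone 40.5 × 0.39 = 15.795
  Participation 81 × 0.05 = 4.05
  Reflections 73.5 × 0.14 = 10.29
  Lab reports 54 × 0.06 = 3.24
  Practicals 64.5 × 0.13 = 8.385
  Problem sets 88 × 0.12 = 10.56
  Reading responses 72 × 0.11 = 7.92
Sum = 60.24
Bonus: 60.24 + 0 = 60.24
60.24 is ≥ 60 and < 70 → D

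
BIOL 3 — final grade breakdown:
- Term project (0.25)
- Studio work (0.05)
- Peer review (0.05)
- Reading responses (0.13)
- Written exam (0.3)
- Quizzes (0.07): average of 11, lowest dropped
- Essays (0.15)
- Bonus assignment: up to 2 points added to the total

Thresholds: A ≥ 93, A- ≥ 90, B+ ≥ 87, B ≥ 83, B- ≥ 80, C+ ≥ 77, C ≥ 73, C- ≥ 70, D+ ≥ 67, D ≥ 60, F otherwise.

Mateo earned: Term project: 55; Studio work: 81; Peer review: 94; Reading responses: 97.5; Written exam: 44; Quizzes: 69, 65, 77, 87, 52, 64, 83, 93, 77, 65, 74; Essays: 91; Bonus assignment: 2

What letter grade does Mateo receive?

D+

Quizzes: drop 52 → average of remaining 10 = 754/10 = 75.4
Weighted total:
  Term project 55 × 0.25 = 13.75
  Studio work 81 × 0.05 = 4.05
  Peer review 94 × 0.05 = 4.7
  Reading responses 97.5 × 0.13 = 12.675
  Written exam 44 × 0.3 = 13.2
  Quizzes 75.4 × 0.07 = 5.278
  Essays 91 × 0.15 = 13.65
Sum = 67.303
Bonus assignment: 67.303 + 2 = 69.303
69.303 is ≥ 67 and < 70 → D+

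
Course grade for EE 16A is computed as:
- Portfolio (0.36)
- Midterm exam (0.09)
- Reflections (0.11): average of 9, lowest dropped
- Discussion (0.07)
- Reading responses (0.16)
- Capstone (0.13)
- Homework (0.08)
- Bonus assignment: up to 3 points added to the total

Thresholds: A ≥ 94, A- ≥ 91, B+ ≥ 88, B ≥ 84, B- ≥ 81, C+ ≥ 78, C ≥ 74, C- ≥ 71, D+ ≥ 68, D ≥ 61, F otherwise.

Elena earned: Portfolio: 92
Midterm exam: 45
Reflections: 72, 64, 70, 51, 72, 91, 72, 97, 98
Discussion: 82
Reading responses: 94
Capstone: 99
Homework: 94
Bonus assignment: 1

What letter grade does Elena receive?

Reflections: drop 51 → average of remaining 8 = 636/8 = 79.5
Weighted total:
  Portfolio 92 × 0.36 = 33.12
  Midterm exam 45 × 0.09 = 4.05
  Reflections 79.5 × 0.11 = 8.745
  Discussion 82 × 0.07 = 5.74
  Reading responses 94 × 0.16 = 15.04
  Capstone 99 × 0.13 = 12.87
  Homework 94 × 0.08 = 7.52
Sum = 87.085
Bonus assignment: 87.085 + 1 = 88.085
88.085 is ≥ 88 and < 91 → B+

B+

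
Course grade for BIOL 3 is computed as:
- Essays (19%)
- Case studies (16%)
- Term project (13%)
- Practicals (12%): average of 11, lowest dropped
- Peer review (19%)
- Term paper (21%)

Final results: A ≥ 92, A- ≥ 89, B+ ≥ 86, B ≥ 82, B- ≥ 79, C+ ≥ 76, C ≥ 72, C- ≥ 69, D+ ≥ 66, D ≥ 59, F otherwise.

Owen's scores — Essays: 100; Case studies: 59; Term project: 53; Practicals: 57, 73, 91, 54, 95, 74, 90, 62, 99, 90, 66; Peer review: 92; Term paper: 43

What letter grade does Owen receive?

C-

Practicals: drop 54 → average of remaining 10 = 797/10 = 79.7
Weighted total:
  Essays 100 × 0.19 = 19
  Case studies 59 × 0.16 = 9.44
  Term project 53 × 0.13 = 6.89
  Practicals 79.7 × 0.12 = 9.564
  Peer review 92 × 0.19 = 17.48
  Term paper 43 × 0.21 = 9.03
Sum = 71.404
71.404 is ≥ 69 and < 72 → C-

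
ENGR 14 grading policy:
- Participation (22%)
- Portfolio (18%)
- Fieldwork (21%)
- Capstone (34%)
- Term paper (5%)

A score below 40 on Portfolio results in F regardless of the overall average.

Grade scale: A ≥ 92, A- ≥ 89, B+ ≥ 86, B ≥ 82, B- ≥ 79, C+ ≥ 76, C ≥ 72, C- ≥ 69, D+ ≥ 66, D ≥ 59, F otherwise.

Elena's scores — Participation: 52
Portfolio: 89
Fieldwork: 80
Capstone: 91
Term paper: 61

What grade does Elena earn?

C+

Portfolio score 89 ≥ 40: minimum met.
Weighted total:
  Participation 52 × 0.22 = 11.44
  Portfolio 89 × 0.18 = 16.02
  Fieldwork 80 × 0.21 = 16.8
  Capstone 91 × 0.34 = 30.94
  Term paper 61 × 0.05 = 3.05
Sum = 78.25
78.25 is ≥ 76 and < 79 → C+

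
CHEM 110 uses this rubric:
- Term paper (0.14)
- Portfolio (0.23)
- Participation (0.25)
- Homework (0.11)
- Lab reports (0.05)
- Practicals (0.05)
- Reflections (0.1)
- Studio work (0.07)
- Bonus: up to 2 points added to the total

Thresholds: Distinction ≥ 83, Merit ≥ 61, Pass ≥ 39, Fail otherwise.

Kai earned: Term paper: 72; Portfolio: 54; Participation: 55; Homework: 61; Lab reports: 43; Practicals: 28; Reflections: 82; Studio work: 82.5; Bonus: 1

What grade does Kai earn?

Weighted total:
  Term paper 72 × 0.14 = 10.08
  Portfolio 54 × 0.23 = 12.42
  Participation 55 × 0.25 = 13.75
  Homework 61 × 0.11 = 6.71
  Lab reports 43 × 0.05 = 2.15
  Practicals 28 × 0.05 = 1.4
  Reflections 82 × 0.1 = 8.2
  Studio work 82.5 × 0.07 = 5.775
Sum = 60.485
Bonus: 60.485 + 1 = 61.485
61.485 is ≥ 61 and < 83 → Merit

Merit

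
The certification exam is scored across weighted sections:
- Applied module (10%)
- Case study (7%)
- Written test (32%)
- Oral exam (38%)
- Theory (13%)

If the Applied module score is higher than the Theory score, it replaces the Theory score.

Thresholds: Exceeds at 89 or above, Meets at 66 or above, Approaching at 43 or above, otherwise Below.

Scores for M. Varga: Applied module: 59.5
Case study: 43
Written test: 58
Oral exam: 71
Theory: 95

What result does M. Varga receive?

Applied module (59.5) ≤ Theory (95), so Theory stays at 95.
Weighted total:
  Applied module 59.5 × 0.1 = 5.95
  Case study 43 × 0.07 = 3.01
  Written test 58 × 0.32 = 18.56
  Oral exam 71 × 0.38 = 26.98
  Theory 95 × 0.13 = 12.35
Sum = 66.85
66.85 is ≥ 66 and < 89 → Meets

Meets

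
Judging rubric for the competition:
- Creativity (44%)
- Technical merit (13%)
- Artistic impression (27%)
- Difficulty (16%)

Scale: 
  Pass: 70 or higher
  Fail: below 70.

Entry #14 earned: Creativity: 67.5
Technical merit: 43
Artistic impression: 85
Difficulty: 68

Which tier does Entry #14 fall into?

Fail

Weighted total:
  Creativity 67.5 × 0.44 = 29.7
  Technical merit 43 × 0.13 = 5.59
  Artistic impression 85 × 0.27 = 22.95
  Difficulty 68 × 0.16 = 10.88
Sum = 69.12
69.12 < 70 → Fail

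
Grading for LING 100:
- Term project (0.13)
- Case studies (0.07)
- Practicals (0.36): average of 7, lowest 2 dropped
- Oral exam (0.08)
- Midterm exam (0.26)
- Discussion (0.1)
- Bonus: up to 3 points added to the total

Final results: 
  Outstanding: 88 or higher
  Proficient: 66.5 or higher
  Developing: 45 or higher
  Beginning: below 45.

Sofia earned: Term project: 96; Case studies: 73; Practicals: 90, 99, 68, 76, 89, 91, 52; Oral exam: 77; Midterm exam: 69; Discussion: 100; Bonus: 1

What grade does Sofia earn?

Practicals: drop 52, 68 → average of remaining 5 = 445/5 = 89
Weighted total:
  Term project 96 × 0.13 = 12.48
  Case studies 73 × 0.07 = 5.11
  Practicals 89 × 0.36 = 32.04
  Oral exam 77 × 0.08 = 6.16
  Midterm exam 69 × 0.26 = 17.94
  Discussion 100 × 0.1 = 10
Sum = 83.73
Bonus: 83.73 + 1 = 84.73
84.73 is ≥ 66.5 and < 88 → Proficient

Proficient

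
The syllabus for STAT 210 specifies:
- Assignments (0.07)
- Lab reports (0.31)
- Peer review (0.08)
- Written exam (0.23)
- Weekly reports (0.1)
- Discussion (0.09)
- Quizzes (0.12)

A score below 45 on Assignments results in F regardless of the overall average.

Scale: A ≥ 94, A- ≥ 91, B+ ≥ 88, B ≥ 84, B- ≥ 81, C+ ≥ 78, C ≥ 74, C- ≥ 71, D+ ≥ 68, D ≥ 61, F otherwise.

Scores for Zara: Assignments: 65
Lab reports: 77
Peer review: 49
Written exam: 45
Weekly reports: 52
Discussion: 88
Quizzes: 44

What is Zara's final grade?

D

Assignments score 65 ≥ 45: minimum met.
Weighted total:
  Assignments 65 × 0.07 = 4.55
  Lab reports 77 × 0.31 = 23.87
  Peer review 49 × 0.08 = 3.92
  Written exam 45 × 0.23 = 10.35
  Weekly reports 52 × 0.1 = 5.2
  Discussion 88 × 0.09 = 7.92
  Quizzes 44 × 0.12 = 5.28
Sum = 61.09
61.09 is ≥ 61 and < 68 → D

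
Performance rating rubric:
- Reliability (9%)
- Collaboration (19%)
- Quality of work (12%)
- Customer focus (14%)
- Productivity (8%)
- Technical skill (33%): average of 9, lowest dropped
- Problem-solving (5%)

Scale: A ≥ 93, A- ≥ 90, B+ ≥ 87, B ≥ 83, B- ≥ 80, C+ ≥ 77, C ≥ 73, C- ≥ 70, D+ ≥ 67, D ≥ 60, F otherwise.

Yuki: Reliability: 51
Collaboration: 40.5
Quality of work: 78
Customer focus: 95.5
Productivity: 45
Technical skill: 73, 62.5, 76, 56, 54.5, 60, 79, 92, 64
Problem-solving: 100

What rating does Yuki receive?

D

Technical skill: drop 54.5 → average of remaining 8 = 562.5/8 = 70.3125
Weighted total:
  Reliability 51 × 0.09 = 4.59
  Collaboration 40.5 × 0.19 = 7.695
  Quality of work 78 × 0.12 = 9.36
  Customer focus 95.5 × 0.14 = 13.37
  Productivity 45 × 0.08 = 3.6
  Technical skill 70.3125 × 0.33 = 23.203125
  Problem-solving 100 × 0.05 = 5
Sum = 66.818125
66.818125 is ≥ 60 and < 67 → D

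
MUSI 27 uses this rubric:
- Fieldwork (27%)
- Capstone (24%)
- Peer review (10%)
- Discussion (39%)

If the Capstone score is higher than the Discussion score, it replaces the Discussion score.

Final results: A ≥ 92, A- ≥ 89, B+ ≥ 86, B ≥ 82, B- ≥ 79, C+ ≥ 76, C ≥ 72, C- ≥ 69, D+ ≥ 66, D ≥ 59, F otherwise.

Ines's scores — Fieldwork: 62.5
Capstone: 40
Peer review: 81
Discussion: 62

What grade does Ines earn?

Capstone (40) ≤ Discussion (62), so Discussion stays at 62.
Weighted total:
  Fieldwork 62.5 × 0.27 = 16.875
  Capstone 40 × 0.24 = 9.6
  Peer review 81 × 0.1 = 8.1
  Discussion 62 × 0.39 = 24.18
Sum = 58.755
58.755 < 59 → F

F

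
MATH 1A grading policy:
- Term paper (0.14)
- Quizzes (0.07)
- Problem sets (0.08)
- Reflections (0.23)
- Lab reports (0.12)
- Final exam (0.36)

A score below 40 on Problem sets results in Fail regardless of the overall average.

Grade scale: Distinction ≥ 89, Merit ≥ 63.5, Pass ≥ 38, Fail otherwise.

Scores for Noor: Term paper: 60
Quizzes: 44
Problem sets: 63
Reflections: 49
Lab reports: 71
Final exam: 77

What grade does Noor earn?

Problem sets score 63 ≥ 40: minimum met.
Weighted total:
  Term paper 60 × 0.14 = 8.4
  Quizzes 44 × 0.07 = 3.08
  Problem sets 63 × 0.08 = 5.04
  Reflections 49 × 0.23 = 11.27
  Lab reports 71 × 0.12 = 8.52
  Final exam 77 × 0.36 = 27.72
Sum = 64.03
64.03 is ≥ 63.5 and < 89 → Merit

Merit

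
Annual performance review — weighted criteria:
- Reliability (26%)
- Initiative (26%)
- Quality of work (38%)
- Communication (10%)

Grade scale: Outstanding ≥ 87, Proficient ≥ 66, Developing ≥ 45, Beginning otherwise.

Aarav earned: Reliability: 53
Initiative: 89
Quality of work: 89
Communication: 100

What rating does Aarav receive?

Proficient

Weighted total:
  Reliability 53 × 0.26 = 13.78
  Initiative 89 × 0.26 = 23.14
  Quality of work 89 × 0.38 = 33.82
  Communication 100 × 0.1 = 10
Sum = 80.74
80.74 is ≥ 66 and < 87 → Proficient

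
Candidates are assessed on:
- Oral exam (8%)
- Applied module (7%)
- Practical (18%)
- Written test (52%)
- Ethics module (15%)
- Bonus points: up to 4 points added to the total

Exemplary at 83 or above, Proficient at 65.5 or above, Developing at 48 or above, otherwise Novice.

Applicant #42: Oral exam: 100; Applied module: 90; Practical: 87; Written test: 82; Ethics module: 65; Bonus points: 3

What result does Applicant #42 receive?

Weighted total:
  Oral exam 100 × 0.08 = 8
  Applied module 90 × 0.07 = 6.3
  Practical 87 × 0.18 = 15.66
  Written test 82 × 0.52 = 42.64
  Ethics module 65 × 0.15 = 9.75
Sum = 82.35
Bonus points: 82.35 + 3 = 85.35
85.35 ≥ 83 → Exemplary

Exemplary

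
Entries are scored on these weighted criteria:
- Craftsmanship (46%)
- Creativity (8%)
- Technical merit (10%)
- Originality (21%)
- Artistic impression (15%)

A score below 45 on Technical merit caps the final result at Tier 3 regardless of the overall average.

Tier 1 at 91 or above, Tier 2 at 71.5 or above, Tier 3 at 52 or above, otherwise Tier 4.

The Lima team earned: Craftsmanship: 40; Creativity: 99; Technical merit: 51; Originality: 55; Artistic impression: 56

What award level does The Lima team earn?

Technical merit score 51 ≥ 45: minimum met.
Weighted total:
  Craftsmanship 40 × 0.46 = 18.4
  Creativity 99 × 0.08 = 7.92
  Technical merit 51 × 0.1 = 5.1
  Originality 55 × 0.21 = 11.55
  Artistic impression 56 × 0.15 = 8.4
Sum = 51.37
51.37 < 52 → Tier 4

Tier 4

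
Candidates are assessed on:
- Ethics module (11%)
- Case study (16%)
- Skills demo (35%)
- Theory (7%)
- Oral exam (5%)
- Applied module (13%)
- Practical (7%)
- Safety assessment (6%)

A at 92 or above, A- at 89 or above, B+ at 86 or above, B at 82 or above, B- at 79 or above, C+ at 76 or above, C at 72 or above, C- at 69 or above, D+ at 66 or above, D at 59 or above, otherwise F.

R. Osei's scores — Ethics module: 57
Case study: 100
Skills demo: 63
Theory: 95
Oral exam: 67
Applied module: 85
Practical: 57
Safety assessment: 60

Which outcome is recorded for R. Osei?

C

Weighted total:
  Ethics module 57 × 0.11 = 6.27
  Case study 100 × 0.16 = 16
  Skills demo 63 × 0.35 = 22.05
  Theory 95 × 0.07 = 6.65
  Oral exam 67 × 0.05 = 3.35
  Applied module 85 × 0.13 = 11.05
  Practical 57 × 0.07 = 3.99
  Safety assessment 60 × 0.06 = 3.6
Sum = 72.96
72.96 is ≥ 72 and < 76 → C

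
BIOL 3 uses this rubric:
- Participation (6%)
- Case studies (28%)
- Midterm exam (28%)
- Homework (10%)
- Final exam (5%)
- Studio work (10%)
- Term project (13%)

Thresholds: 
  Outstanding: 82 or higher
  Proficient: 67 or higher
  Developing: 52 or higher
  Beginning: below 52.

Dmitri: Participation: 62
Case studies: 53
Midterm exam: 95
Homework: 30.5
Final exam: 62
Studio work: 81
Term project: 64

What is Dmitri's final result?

Weighted total:
  Participation 62 × 0.06 = 3.72
  Case studies 53 × 0.28 = 14.84
  Midterm exam 95 × 0.28 = 26.6
  Homework 30.5 × 0.1 = 3.05
  Final exam 62 × 0.05 = 3.1
  Studio work 81 × 0.1 = 8.1
  Term project 64 × 0.13 = 8.32
Sum = 67.73
67.73 is ≥ 67 and < 82 → Proficient

Proficient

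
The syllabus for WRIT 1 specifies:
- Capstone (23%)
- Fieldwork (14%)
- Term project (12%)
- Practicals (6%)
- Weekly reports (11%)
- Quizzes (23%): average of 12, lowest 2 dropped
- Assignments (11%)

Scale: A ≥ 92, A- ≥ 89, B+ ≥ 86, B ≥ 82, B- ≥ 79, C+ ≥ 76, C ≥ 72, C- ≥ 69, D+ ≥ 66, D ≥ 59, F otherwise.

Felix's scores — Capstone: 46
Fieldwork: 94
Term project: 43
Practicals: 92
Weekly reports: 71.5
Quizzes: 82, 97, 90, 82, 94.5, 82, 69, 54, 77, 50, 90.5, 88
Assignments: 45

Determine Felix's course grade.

Quizzes: drop 50, 54 → average of remaining 10 = 852/10 = 85.2
Weighted total:
  Capstone 46 × 0.23 = 10.58
  Fieldwork 94 × 0.14 = 13.16
  Term project 43 × 0.12 = 5.16
  Practicals 92 × 0.06 = 5.52
  Weekly reports 71.5 × 0.11 = 7.865
  Quizzes 85.2 × 0.23 = 19.596
  Assignments 45 × 0.11 = 4.95
Sum = 66.831
66.831 is ≥ 66 and < 69 → D+

D+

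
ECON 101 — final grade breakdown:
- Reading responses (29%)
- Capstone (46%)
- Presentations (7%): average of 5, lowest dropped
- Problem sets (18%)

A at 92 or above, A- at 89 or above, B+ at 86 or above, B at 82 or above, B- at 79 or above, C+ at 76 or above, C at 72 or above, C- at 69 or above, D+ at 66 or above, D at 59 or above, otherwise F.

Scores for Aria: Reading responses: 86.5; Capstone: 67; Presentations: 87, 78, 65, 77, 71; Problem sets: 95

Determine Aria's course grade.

C+

Presentations: drop 65 → average of remaining 4 = 313/4 = 78.25
Weighted total:
  Reading responses 86.5 × 0.29 = 25.085
  Capstone 67 × 0.46 = 30.82
  Presentations 78.25 × 0.07 = 5.4775
  Problem sets 95 × 0.18 = 17.1
Sum = 78.4825
78.4825 is ≥ 76 and < 79 → C+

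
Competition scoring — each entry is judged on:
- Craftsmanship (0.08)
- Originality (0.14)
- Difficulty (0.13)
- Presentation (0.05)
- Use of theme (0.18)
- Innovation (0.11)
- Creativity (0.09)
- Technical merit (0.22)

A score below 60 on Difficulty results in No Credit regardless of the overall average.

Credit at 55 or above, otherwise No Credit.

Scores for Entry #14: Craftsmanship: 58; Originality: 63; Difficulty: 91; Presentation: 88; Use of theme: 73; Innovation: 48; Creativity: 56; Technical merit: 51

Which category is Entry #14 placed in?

Difficulty score 91 ≥ 60: minimum met.
Weighted total:
  Craftsmanship 58 × 0.08 = 4.64
  Originality 63 × 0.14 = 8.82
  Difficulty 91 × 0.13 = 11.83
  Presentation 88 × 0.05 = 4.4
  Use of theme 73 × 0.18 = 13.14
  Innovation 48 × 0.11 = 5.28
  Creativity 56 × 0.09 = 5.04
  Technical merit 51 × 0.22 = 11.22
Sum = 64.37
64.37 ≥ 55 → Credit

Credit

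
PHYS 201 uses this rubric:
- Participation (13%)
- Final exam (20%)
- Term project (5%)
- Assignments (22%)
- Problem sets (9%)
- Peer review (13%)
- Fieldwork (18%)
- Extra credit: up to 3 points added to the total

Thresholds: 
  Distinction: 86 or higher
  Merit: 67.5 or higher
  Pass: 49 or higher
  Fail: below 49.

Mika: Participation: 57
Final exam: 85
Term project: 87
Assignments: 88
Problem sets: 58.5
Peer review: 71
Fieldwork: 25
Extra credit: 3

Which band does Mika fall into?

Merit

Weighted total:
  Participation 57 × 0.13 = 7.41
  Final exam 85 × 0.2 = 17
  Term project 87 × 0.05 = 4.35
  Assignments 88 × 0.22 = 19.36
  Problem sets 58.5 × 0.09 = 5.265
  Peer review 71 × 0.13 = 9.23
  Fieldwork 25 × 0.18 = 4.5
Sum = 67.115
Extra credit: 67.115 + 3 = 70.115
70.115 is ≥ 67.5 and < 86 → Merit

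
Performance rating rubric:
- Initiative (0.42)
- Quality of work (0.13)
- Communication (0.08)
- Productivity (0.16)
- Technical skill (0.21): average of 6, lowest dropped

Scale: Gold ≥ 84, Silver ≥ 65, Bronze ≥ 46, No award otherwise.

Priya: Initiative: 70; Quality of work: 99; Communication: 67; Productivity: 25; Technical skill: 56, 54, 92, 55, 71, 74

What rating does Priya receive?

Silver

Technical skill: drop 54 → average of remaining 5 = 348/5 = 69.6
Weighted total:
  Initiative 70 × 0.42 = 29.4
  Quality of work 99 × 0.13 = 12.87
  Communication 67 × 0.08 = 5.36
  Productivity 25 × 0.16 = 4
  Technical skill 69.6 × 0.21 = 14.616
Sum = 66.246
66.246 is ≥ 65 and < 84 → Silver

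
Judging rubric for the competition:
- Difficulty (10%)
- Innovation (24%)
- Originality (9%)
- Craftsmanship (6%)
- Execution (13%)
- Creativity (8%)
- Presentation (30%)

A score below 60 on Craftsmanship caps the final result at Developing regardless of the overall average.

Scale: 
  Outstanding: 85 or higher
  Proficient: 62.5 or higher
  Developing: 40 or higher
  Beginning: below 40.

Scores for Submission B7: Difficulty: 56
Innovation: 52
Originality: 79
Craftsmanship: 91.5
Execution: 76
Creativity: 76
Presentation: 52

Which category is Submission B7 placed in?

Craftsmanship score 91.5 ≥ 60: minimum met.
Weighted total:
  Difficulty 56 × 0.1 = 5.6
  Innovation 52 × 0.24 = 12.48
  Originality 79 × 0.09 = 7.11
  Craftsmanship 91.5 × 0.06 = 5.49
  Execution 76 × 0.13 = 9.88
  Creativity 76 × 0.08 = 6.08
  Presentation 52 × 0.3 = 15.6
Sum = 62.24
62.24 is ≥ 40 and < 62.5 → Developing

Developing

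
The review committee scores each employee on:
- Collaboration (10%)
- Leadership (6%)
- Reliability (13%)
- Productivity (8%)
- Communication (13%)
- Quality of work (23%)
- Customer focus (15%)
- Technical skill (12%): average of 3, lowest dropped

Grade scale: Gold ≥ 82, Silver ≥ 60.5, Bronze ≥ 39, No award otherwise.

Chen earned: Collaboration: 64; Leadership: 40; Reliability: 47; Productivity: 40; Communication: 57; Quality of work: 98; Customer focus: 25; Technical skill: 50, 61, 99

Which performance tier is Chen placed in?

Technical skill: drop 50 → average of remaining 2 = 160/2 = 80
Weighted total:
  Collaboration 64 × 0.1 = 6.4
  Leadership 40 × 0.06 = 2.4
  Reliability 47 × 0.13 = 6.11
  Productivity 40 × 0.08 = 3.2
  Communication 57 × 0.13 = 7.41
  Quality of work 98 × 0.23 = 22.54
  Customer focus 25 × 0.15 = 3.75
  Technical skill 80 × 0.12 = 9.6
Sum = 61.41
61.41 is ≥ 60.5 and < 82 → Silver

Silver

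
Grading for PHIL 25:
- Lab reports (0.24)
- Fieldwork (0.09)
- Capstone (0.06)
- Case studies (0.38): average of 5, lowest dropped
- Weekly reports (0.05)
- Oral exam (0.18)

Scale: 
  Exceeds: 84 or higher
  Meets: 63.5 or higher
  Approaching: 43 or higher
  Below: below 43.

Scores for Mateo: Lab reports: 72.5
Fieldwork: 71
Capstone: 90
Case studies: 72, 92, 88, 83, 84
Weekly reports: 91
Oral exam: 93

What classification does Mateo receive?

Case studies: drop 72 → average of remaining 4 = 347/4 = 86.75
Weighted total:
  Lab reports 72.5 × 0.24 = 17.4
  Fieldwork 71 × 0.09 = 6.39
  Capstone 90 × 0.06 = 5.4
  Case studies 86.75 × 0.38 = 32.965
  Weekly reports 91 × 0.05 = 4.55
  Oral exam 93 × 0.18 = 16.74
Sum = 83.445
83.445 is ≥ 63.5 and < 84 → Meets

Meets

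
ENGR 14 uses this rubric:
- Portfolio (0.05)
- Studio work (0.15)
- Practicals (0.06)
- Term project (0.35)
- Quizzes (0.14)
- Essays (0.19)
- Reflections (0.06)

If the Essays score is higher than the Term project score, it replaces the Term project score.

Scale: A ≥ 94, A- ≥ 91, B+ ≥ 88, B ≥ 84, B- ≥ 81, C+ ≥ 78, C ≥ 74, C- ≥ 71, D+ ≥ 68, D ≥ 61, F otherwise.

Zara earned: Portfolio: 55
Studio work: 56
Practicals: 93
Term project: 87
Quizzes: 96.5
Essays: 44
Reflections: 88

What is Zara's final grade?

Essays (44) ≤ Term project (87), so Term project stays at 87.
Weighted total:
  Portfolio 55 × 0.05 = 2.75
  Studio work 56 × 0.15 = 8.4
  Practicals 93 × 0.06 = 5.58
  Term project 87 × 0.35 = 30.45
  Quizzes 96.5 × 0.14 = 13.51
  Essays 44 × 0.19 = 8.36
  Reflections 88 × 0.06 = 5.28
Sum = 74.33
74.33 is ≥ 74 and < 78 → C

C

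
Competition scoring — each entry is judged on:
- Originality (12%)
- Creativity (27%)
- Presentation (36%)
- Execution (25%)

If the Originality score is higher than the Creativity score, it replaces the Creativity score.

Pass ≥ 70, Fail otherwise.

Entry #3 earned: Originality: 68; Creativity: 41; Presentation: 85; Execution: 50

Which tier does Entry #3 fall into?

Originality (68) > Creativity (41), so Creativity counts as 68.
Weighted total:
  Originality 68 × 0.12 = 8.16
  Creativity 68 × 0.27 = 18.36
  Presentation 85 × 0.36 = 30.6
  Execution 50 × 0.25 = 12.5
Sum = 69.62
69.62 < 70 → Fail

Fail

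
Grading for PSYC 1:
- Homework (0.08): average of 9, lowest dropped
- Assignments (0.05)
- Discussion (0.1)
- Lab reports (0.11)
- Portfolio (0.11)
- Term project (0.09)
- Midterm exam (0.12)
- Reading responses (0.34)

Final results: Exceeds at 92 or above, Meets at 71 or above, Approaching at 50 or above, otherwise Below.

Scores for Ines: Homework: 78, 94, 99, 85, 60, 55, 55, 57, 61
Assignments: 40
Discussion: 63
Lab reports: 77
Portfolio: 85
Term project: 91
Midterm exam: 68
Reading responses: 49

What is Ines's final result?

Approaching

Homework: drop 55 → average of remaining 8 = 589/8 = 73.625
Weighted total:
  Homework 73.625 × 0.08 = 5.89
  Assignments 40 × 0.05 = 2
  Discussion 63 × 0.1 = 6.3
  Lab reports 77 × 0.11 = 8.47
  Portfolio 85 × 0.11 = 9.35
  Term project 91 × 0.09 = 8.19
  Midterm exam 68 × 0.12 = 8.16
  Reading responses 49 × 0.34 = 16.66
Sum = 65.02
65.02 is ≥ 50 and < 71 → Approaching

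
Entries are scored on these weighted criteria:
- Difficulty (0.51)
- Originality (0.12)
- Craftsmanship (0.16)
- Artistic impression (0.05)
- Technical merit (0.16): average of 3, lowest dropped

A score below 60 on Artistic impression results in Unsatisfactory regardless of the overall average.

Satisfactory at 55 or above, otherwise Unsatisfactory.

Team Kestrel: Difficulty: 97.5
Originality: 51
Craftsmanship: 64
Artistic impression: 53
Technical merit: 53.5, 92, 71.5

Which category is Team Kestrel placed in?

Unsatisfactory

Technical merit: drop 53.5 → average of remaining 2 = 163.5/2 = 81.75
Artistic impression score 53 < 60: minimum not met.
Weighted total:
  Difficulty 97.5 × 0.51 = 49.725
  Originality 51 × 0.12 = 6.12
  Craftsmanship 64 × 0.16 = 10.24
  Artistic impression 53 × 0.05 = 2.65
  Technical merit 81.75 × 0.16 = 13.08
Sum = 81.815
Because the Artistic impression minimum was not met, the result is Unsatisfactory.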